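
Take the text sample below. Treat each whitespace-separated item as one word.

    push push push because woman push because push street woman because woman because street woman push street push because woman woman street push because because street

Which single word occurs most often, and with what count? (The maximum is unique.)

"push", 8 times

Unigram frequencies (highest first):
  push: 8
  because: 7
  woman: 6
  street: 5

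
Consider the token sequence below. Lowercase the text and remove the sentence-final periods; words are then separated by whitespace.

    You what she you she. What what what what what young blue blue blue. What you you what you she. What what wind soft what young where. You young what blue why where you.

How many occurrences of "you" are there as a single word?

7

Scanning the 34 tokens for "you":
  position 1: you
  position 4: you
  position 16: you
  position 17: you
  position 19: you
  position 28: you
  position 34: you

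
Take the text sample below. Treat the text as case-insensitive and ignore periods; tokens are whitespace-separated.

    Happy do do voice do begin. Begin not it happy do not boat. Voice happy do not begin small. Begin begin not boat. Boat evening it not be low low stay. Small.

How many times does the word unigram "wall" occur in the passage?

Scanning the 32 tokens for "wall":
  (none found)

0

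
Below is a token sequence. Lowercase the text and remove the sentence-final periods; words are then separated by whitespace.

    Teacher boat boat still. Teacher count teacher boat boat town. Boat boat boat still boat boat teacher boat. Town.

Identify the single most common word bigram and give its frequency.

"boat boat", 5 times

Bigram frequencies (highest first):
  boat boat: 5
  teacher boat: 3
  boat still: 2
  boat town: 2
  still teacher: 1
  teacher count: 1
  … (4 more, each ≤ 1)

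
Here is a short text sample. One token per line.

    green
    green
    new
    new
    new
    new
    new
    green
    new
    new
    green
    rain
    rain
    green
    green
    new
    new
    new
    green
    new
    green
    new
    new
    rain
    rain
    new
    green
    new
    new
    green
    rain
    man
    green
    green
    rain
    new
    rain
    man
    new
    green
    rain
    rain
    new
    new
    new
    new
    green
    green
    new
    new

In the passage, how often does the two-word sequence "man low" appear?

Scanning the 49 overlapping bigram windows for "man low":
  (none found)

0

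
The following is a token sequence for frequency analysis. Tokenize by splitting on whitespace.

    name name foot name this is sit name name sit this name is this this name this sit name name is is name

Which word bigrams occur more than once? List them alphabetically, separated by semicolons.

name is; name name; name this; sit name; this name

Bigram counts meeting the condition (more than once):
  name is: 2
  name name: 3
  name this: 2
  sit name: 2
  this name: 2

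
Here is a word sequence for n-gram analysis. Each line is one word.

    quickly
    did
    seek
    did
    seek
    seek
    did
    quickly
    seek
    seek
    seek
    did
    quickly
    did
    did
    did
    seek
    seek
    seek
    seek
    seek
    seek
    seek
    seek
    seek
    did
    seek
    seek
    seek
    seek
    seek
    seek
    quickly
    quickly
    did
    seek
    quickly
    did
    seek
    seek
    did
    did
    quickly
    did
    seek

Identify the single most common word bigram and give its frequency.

"seek seek", 17 times

Bigram frequencies (highest first):
  seek seek: 17
  did seek: 7
  quickly did: 5
  seek did: 5
  did quickly: 3
  did did: 3
  … (3 more, each ≤ 2)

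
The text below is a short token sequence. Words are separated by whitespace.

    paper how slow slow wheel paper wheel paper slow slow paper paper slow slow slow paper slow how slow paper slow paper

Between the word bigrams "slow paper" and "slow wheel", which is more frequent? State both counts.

"slow paper": 4 occurrences
"slow wheel": 1 occurrence

"slow paper" (4 vs 1)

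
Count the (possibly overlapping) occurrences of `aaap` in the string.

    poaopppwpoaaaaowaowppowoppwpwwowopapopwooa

0

Sliding a length-4 window over the 42 characters (39 positions):
  (no match at any position)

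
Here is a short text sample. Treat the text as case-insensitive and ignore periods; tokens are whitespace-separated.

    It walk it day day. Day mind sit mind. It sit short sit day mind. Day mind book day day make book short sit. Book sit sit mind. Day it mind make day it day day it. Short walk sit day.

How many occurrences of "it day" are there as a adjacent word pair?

2

Scanning the 40 overlapping bigram windows for "it day":
  position 3–4: it day
  position 34–35: it day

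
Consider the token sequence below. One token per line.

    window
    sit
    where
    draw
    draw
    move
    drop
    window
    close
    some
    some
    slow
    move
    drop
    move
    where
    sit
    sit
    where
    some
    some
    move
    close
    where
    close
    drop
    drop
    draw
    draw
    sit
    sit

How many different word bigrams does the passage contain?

25

31 tokens → 30 bigram windows in total.
Repeated bigrams (each contributes count−1 duplicates):
  draw draw: 2
  move drop: 2
  sit sit: 2
  sit where: 2
  some some: 2
5 duplicate windows → 30 − 5 = 25 distinct.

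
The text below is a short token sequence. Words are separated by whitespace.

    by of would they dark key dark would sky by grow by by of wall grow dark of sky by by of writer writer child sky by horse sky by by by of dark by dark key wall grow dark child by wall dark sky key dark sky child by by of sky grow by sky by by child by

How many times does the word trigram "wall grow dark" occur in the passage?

Scanning the 58 overlapping trigram windows for "wall grow dark":
  position 15–17: wall grow dark
  position 38–40: wall grow dark

2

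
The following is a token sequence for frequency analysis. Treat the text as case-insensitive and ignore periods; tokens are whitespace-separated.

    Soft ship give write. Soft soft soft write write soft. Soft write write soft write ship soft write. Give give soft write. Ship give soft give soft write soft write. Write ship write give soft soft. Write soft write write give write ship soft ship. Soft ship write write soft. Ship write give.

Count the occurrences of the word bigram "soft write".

9

Scanning the 52 overlapping bigram windows for "soft write":
  position 7–8: soft write
  position 11–12: soft write
  position 14–15: soft write
  position 17–18: soft write
  position 21–22: soft write
  position 27–28: soft write
  position 29–30: soft write
  position 36–37: soft write
  position 38–39: soft write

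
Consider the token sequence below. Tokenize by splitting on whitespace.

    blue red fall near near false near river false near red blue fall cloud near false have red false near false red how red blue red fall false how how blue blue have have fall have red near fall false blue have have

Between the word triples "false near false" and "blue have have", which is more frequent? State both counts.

"false near false": 1 occurrence
"blue have have": 2 occurrences

"blue have have" (2 vs 1)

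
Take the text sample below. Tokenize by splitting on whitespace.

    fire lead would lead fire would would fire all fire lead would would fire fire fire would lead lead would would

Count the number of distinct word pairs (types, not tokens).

11

21 tokens → 20 bigram windows in total.
Repeated bigrams (each contributes count−1 duplicates):
  lead would: 3
  would would: 3
  fire fire: 2
  fire lead: 2
  fire would: 2
  would fire: 2
  would lead: 2
9 duplicate windows → 20 − 9 = 11 distinct.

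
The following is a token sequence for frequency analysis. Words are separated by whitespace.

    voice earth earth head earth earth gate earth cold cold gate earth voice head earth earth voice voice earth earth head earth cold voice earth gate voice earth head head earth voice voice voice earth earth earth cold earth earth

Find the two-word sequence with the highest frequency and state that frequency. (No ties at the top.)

Bigram frequencies (highest first):
  earth earth: 7
  voice earth: 5
  head earth: 4
  earth head: 3
  earth cold: 3
  earth voice: 3
  … (10 more, each ≤ 3)

"earth earth", 7 times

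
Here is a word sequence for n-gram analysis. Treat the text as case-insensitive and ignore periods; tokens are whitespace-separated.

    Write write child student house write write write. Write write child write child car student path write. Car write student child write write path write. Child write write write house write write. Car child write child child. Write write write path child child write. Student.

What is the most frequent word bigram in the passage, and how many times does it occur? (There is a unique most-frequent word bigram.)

"write write", 11 times

Bigram frequencies (highest first):
  write write: 11
  child write: 6
  write child: 5
  house write: 2
  path write: 2
  write car: 2
  … (13 more, each ≤ 2)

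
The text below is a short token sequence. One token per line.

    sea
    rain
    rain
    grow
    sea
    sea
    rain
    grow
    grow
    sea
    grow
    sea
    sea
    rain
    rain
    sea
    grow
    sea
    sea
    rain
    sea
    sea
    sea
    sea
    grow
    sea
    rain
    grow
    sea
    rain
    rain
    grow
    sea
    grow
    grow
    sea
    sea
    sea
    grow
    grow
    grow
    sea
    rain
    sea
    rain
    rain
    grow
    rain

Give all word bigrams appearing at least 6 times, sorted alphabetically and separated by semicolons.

grow sea; sea rain; sea sea

Bigram counts meeting the condition (at least 6 times):
  grow sea: 9
  sea rain: 8
  sea sea: 8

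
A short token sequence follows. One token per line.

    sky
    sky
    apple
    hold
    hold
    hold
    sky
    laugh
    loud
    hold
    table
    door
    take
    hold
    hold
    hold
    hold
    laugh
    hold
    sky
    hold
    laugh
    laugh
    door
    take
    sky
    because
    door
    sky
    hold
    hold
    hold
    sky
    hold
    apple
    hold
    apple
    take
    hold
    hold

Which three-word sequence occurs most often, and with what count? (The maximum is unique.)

Trigram frequencies (highest first):
  hold hold hold: 4
  hold hold sky: 2
  take hold hold: 2
  hold sky hold: 2
  sky sky apple: 1
  sky apple hold: 1
  … (26 more, each ≤ 1)

"hold hold hold", 4 times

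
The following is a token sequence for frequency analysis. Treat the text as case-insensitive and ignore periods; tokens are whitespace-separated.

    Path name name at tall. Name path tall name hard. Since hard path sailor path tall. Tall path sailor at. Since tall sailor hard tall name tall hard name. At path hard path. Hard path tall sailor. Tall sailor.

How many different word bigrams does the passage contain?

27

39 tokens → 38 bigram windows in total.
Repeated bigrams (each contributes count−1 duplicates):
  hard path: 3
  path tall: 3
  tall name: 3
  tall sailor: 3
  name at: 2
  path hard: 2
  path sailor: 2
11 duplicate windows → 38 − 11 = 27 distinct.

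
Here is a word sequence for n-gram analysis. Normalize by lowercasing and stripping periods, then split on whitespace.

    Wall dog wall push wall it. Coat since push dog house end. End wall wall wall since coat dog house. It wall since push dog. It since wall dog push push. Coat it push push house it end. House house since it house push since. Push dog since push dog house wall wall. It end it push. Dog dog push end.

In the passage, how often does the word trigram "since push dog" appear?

4

Scanning the 59 overlapping trigram windows for "since push dog":
  position 8–10: since push dog
  position 23–25: since push dog
  position 45–47: since push dog
  position 48–50: since push dog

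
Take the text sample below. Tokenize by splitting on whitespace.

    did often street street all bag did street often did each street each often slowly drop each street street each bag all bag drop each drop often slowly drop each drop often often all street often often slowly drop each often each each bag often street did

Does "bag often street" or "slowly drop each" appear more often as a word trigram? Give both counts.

"bag often street": 1 occurrence
"slowly drop each": 3 occurrences

"slowly drop each" (3 vs 1)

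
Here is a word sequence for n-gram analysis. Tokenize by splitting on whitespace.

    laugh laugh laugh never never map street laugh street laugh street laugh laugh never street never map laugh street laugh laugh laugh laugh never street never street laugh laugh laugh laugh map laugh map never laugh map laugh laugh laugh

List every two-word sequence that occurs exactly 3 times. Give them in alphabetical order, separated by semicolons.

laugh map; laugh never; laugh street; map laugh; never street

Bigram counts meeting the condition (exactly 3 times):
  laugh map: 3
  laugh never: 3
  laugh street: 3
  map laugh: 3
  never street: 3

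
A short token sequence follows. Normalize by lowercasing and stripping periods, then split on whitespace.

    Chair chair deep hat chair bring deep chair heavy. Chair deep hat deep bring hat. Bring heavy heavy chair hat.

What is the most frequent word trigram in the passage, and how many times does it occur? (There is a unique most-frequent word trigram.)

"chair deep hat", 2 times

Trigram frequencies (highest first):
  chair deep hat: 2
  chair chair deep: 1
  deep hat chair: 1
  hat chair bring: 1
  chair bring deep: 1
  bring deep chair: 1
  … (11 more, each ≤ 1)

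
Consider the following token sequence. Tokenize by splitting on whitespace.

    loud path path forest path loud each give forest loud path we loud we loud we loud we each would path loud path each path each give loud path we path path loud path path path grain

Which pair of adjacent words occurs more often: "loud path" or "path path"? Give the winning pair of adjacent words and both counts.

"loud path" (5 vs 4)

"loud path": 5 occurrences
"path path": 4 occurrences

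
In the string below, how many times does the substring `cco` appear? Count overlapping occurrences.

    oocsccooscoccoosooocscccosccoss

Sliding a length-3 window over the 31 characters (29 positions):
  position 5–7: cco
  position 12–14: cco
  position 23–25: cco
  position 27–29: cco

4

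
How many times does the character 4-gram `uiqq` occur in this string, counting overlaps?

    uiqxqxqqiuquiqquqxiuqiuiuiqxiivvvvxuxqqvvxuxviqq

1

Sliding a length-4 window over the 48 characters (45 positions):
  position 12–15: uiqq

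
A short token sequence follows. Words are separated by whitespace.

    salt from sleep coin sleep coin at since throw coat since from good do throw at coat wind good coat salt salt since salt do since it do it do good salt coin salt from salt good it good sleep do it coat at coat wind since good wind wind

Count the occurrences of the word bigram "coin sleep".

Scanning the 49 overlapping bigram windows for "coin sleep":
  position 4–5: coin sleep

1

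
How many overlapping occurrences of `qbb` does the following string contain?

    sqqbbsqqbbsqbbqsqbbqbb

5

Sliding a length-3 window over the 22 characters (20 positions):
  position 3–5: qbb
  position 8–10: qbb
  position 12–14: qbb
  position 17–19: qbb
  position 20–22: qbb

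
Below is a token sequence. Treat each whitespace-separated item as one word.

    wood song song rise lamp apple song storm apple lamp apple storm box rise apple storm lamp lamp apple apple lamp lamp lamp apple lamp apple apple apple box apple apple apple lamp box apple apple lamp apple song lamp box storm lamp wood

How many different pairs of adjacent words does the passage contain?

44 tokens → 43 bigram windows in total.
Repeated bigrams (each contributes count−1 duplicates):
  apple apple: 6
  lamp apple: 6
  apple lamp: 5
  lamp lamp: 3
  apple song: 2
  apple storm: 2
  box apple: 2
  lamp box: 2
  … (1 more repeated)
21 duplicate windows → 43 − 21 = 22 distinct.

22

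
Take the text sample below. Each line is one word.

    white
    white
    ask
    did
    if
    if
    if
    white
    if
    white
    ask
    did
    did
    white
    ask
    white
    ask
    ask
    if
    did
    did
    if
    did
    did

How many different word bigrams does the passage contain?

13

24 tokens → 23 bigram windows in total.
Repeated bigrams (each contributes count−1 duplicates):
  white ask: 4
  did did: 3
  ask did: 2
  did if: 2
  if did: 2
  if if: 2
  if white: 2
10 duplicate windows → 23 − 10 = 13 distinct.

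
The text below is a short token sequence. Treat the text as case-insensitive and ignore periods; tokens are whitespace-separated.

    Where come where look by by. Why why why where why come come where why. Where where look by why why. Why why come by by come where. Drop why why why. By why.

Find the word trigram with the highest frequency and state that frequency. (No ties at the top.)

"why why why", 4 times

Trigram frequencies (highest first):
  why why why: 4
  where look by: 2
  by why why: 2
  where come where: 1
  come where look: 1
  look by by: 1
  … (21 more, each ≤ 1)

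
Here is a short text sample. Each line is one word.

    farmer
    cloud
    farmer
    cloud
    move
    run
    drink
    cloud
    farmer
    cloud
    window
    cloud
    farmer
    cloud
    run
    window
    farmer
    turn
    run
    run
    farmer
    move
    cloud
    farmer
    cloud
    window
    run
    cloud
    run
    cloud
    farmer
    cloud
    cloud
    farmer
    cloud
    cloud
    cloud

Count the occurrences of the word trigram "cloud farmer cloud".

Scanning the 35 overlapping trigram windows for "cloud farmer cloud":
  position 2–4: cloud farmer cloud
  position 8–10: cloud farmer cloud
  position 12–14: cloud farmer cloud
  position 23–25: cloud farmer cloud
  position 30–32: cloud farmer cloud
  position 33–35: cloud farmer cloud

6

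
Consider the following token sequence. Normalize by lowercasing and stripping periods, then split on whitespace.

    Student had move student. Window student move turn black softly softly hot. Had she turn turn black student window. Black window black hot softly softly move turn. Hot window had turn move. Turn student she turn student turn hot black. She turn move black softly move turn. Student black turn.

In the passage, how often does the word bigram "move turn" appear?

Scanning the 49 overlapping bigram windows for "move turn":
  position 7–8: move turn
  position 26–27: move turn
  position 32–33: move turn
  position 46–47: move turn

4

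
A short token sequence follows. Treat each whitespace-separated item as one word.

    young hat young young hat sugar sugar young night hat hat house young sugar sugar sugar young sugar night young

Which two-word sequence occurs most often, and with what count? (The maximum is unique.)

"sugar sugar", 3 times

Bigram frequencies (highest first):
  sugar sugar: 3
  young hat: 2
  sugar young: 2
  young sugar: 2
  hat young: 1
  young young: 1
  … (8 more, each ≤ 1)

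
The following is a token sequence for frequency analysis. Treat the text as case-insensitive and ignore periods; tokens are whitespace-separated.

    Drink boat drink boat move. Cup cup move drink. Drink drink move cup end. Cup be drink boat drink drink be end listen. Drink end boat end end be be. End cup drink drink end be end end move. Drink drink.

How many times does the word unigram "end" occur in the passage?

Scanning the 41 tokens for "end":
  position 14: end
  position 22: end
  position 25: end
  position 27: end
  position 28: end
  position 31: end
  position 35: end
  position 37: end
  position 38: end

9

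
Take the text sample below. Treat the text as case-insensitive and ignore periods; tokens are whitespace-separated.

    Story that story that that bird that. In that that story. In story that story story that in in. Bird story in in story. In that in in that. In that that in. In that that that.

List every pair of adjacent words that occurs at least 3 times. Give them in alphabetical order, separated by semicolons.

in in; in that; story in; story that; that in; that story; that that

Bigram counts meeting the condition (at least 3 times):
  in in: 4
  in that: 5
  story in: 3
  story that: 4
  that in: 5
  that story: 3
  that that: 5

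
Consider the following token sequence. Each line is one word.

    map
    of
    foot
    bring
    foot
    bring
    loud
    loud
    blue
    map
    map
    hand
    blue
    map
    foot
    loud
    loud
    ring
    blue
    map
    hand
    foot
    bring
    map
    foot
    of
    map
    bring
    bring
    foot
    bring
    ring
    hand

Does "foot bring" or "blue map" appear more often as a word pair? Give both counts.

"foot bring" (4 vs 3)

"foot bring": 4 occurrences
"blue map": 3 occurrences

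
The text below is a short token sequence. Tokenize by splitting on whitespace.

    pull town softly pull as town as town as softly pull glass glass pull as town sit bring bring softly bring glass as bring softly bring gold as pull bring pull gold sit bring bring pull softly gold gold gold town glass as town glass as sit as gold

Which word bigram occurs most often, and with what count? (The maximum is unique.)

Bigram frequencies (highest first):
  as town: 4
  glass as: 3
  softly pull: 2
  pull as: 2
  town as: 2
  sit bring: 2
  … (27 more, each ≤ 2)

"as town", 4 times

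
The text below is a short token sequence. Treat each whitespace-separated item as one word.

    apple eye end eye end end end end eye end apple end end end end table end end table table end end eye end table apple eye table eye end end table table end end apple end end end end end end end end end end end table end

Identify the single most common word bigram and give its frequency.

"end end", 20 times

Bigram frequencies (highest first):
  end end: 20
  eye end: 5
  end table: 5
  table end: 4
  end eye: 3
  apple eye: 2
  … (6 more, each ≤ 2)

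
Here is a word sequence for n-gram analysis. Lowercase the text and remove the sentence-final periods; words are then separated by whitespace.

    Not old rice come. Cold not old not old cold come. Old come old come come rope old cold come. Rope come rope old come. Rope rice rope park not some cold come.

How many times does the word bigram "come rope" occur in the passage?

4

Scanning the 32 overlapping bigram windows for "come rope":
  position 16–17: come rope
  position 20–21: come rope
  position 22–23: come rope
  position 25–26: come rope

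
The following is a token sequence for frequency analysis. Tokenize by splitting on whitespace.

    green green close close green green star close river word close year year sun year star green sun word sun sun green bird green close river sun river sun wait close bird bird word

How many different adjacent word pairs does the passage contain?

29

34 tokens → 33 bigram windows in total.
Repeated bigrams (each contributes count−1 duplicates):
  close river: 2
  green close: 2
  green green: 2
  river sun: 2
4 duplicate windows → 33 − 4 = 29 distinct.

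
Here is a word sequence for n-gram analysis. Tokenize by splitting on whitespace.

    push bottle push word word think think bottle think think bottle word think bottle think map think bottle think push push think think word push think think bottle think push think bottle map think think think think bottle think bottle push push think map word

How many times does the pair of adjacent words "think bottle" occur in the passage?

8

Scanning the 44 overlapping bigram windows for "think bottle":
  position 7–8: think bottle
  position 10–11: think bottle
  position 13–14: think bottle
  position 17–18: think bottle
  position 27–28: think bottle
  position 31–32: think bottle
  position 37–38: think bottle
  position 39–40: think bottle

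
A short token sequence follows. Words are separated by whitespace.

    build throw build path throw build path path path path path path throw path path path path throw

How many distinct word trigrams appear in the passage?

9

18 tokens → 16 trigram windows in total.
Repeated trigrams (each contributes count−1 duplicates):
  path path path: 6
  path path throw: 2
  throw build path: 2
7 duplicate windows → 16 − 7 = 9 distinct.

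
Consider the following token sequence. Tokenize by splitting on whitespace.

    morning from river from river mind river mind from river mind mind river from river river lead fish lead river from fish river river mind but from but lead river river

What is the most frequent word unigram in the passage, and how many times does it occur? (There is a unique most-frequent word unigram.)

Unigram frequencies (highest first):
  river: 12
  from: 6
  mind: 5
  lead: 3
  fish: 2
  but: 2
  … (1 more, each ≤ 1)

"river", 12 times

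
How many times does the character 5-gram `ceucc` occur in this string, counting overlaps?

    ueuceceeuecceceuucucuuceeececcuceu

0

Sliding a length-5 window over the 34 characters (30 positions):
  (no match at any position)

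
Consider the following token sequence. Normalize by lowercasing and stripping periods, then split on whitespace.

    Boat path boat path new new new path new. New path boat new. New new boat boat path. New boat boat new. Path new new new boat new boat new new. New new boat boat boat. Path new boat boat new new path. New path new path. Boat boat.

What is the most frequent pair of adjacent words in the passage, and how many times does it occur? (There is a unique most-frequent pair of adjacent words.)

Bigram frequencies (highest first):
  new new: 11
  path new: 7
  new path: 6
  new boat: 6
  boat boat: 6
  boat new: 5
  … (2 more, each ≤ 4)

"new new", 11 times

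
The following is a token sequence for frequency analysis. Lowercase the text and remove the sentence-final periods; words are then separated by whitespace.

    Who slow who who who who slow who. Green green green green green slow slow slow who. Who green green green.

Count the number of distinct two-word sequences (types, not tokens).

21 tokens → 20 bigram windows in total.
Repeated bigrams (each contributes count−1 duplicates):
  green green: 6
  who who: 4
  slow who: 3
  slow slow: 2
  who green: 2
  who slow: 2
13 duplicate windows → 20 − 13 = 7 distinct.

7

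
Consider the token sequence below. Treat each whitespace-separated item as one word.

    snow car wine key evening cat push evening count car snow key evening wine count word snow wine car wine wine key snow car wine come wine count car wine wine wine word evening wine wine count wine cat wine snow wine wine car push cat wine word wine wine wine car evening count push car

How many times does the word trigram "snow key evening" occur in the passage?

Scanning the 54 overlapping trigram windows for "snow key evening":
  position 11–13: snow key evening

1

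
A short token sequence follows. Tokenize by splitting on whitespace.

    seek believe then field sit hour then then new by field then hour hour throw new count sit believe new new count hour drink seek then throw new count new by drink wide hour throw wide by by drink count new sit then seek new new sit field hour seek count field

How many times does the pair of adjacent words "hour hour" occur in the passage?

Scanning the 51 overlapping bigram windows for "hour hour":
  position 13–14: hour hour

1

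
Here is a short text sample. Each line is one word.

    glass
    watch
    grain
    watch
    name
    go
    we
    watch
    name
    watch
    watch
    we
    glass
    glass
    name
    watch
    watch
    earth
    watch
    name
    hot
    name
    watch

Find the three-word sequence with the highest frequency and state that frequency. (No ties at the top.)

"name watch watch", 2 times

Trigram frequencies (highest first):
  name watch watch: 2
  glass watch grain: 1
  watch grain watch: 1
  grain watch name: 1
  watch name go: 1
  name go we: 1
  … (14 more, each ≤ 1)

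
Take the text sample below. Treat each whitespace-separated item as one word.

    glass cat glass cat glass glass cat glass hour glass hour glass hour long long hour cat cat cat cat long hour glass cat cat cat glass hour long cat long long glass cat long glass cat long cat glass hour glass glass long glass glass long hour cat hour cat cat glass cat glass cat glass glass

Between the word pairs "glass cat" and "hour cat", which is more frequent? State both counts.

"glass cat" (8 vs 3)

"glass cat": 8 occurrences
"hour cat": 3 occurrences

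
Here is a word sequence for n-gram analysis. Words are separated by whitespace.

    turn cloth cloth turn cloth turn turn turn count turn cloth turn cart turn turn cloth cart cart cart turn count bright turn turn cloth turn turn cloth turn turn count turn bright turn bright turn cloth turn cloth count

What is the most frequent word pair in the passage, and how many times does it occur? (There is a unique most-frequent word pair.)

"turn cloth", 8 times

Bigram frequencies (highest first):
  turn cloth: 8
  cloth turn: 6
  turn turn: 6
  turn count: 3
  bright turn: 3
  count turn: 2
  … (8 more, each ≤ 2)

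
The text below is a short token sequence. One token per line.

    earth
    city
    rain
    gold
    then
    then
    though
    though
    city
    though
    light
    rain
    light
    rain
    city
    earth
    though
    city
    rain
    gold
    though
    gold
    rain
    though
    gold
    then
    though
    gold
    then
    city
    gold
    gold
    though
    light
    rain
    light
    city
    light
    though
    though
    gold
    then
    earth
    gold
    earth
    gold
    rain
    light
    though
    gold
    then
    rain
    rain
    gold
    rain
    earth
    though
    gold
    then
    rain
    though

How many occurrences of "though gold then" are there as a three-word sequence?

5

Scanning the 59 overlapping trigram windows for "though gold then":
  position 24–26: though gold then
  position 27–29: though gold then
  position 40–42: though gold then
  position 49–51: though gold then
  position 57–59: though gold then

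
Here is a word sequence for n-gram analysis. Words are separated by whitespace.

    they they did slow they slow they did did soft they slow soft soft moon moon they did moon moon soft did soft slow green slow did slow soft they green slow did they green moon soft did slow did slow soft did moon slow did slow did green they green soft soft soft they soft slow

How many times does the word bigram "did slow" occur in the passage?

5

Scanning the 56 overlapping bigram windows for "did slow":
  position 3–4: did slow
  position 27–28: did slow
  position 38–39: did slow
  position 40–41: did slow
  position 46–47: did slow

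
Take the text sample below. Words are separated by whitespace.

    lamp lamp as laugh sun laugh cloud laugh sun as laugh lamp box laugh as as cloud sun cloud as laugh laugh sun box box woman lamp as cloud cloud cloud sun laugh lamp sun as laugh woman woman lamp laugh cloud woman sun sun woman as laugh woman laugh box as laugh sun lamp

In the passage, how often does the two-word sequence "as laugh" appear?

Scanning the 54 overlapping bigram windows for "as laugh":
  position 3–4: as laugh
  position 10–11: as laugh
  position 20–21: as laugh
  position 36–37: as laugh
  position 47–48: as laugh
  position 52–53: as laugh

6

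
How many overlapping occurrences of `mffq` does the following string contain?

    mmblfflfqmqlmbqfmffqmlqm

1

Sliding a length-4 window over the 24 characters (21 positions):
  position 17–20: mffq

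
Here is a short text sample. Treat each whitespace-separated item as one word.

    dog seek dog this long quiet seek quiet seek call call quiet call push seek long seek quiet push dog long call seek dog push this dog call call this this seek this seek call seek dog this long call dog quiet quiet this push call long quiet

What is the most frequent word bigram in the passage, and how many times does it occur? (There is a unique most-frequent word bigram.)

"seek dog", 3 times

Bigram frequencies (highest first):
  seek dog: 3
  dog this: 2
  this long: 2
  long quiet: 2
  quiet seek: 2
  seek quiet: 2
  … (29 more, each ≤ 2)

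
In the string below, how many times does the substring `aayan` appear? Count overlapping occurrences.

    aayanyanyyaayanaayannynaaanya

3

Sliding a length-5 window over the 29 characters (25 positions):
  position 1–5: aayan
  position 11–15: aayan
  position 16–20: aayan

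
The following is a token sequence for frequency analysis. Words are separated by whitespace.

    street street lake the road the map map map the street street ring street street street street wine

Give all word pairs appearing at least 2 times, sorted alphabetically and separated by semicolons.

Bigram counts meeting the condition (at least 2 times):
  map map: 2
  street street: 5

map map; street street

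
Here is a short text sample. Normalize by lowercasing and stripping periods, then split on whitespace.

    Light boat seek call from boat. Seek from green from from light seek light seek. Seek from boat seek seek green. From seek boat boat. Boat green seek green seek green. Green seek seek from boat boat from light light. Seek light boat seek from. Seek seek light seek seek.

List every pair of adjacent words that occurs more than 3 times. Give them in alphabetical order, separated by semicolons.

Bigram counts meeting the condition (more than 3 times):
  boat seek: 4
  light seek: 4
  seek from: 4
  seek seek: 5

boat seek; light seek; seek from; seek seek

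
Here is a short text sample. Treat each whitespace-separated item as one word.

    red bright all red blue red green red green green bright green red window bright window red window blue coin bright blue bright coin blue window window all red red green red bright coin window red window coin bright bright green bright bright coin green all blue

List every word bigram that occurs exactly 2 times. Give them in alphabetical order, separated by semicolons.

all red; bright bright; bright green; coin bright; green bright; red bright; window red

Bigram counts meeting the condition (exactly 2 times):
  all red: 2
  bright bright: 2
  bright green: 2
  coin bright: 2
  green bright: 2
  red bright: 2
  window red: 2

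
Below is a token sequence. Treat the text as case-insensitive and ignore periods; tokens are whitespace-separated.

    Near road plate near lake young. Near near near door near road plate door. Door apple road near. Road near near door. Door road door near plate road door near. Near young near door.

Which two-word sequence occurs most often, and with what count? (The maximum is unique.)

Bigram frequencies (highest first):
  near near: 4
  near road: 3
  near door: 3
  door near: 3
  road plate: 2
  young near: 2
  … (13 more, each ≤ 2)

"near near", 4 times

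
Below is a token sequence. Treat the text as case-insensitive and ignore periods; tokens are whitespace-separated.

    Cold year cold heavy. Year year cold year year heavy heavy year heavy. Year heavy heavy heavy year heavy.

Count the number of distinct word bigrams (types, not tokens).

19 tokens → 18 bigram windows in total.
Repeated bigrams (each contributes count−1 duplicates):
  heavy year: 4
  year heavy: 4
  heavy heavy: 3
  cold year: 2
  year cold: 2
  year year: 2
11 duplicate windows → 18 − 11 = 7 distinct.

7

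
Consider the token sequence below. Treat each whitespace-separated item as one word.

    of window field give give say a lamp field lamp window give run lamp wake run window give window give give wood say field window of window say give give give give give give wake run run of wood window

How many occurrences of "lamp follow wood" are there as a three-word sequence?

0

Scanning the 38 overlapping trigram windows for "lamp follow wood":
  (none found)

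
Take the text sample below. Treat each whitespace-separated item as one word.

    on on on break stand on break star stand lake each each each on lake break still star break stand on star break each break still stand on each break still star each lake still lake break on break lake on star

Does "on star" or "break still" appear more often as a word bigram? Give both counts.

"break still" (3 vs 2)

"on star": 2 occurrences
"break still": 3 occurrences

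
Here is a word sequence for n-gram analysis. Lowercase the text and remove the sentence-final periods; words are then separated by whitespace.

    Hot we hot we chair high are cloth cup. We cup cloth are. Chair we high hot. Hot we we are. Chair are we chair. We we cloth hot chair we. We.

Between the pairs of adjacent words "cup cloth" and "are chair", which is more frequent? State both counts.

"are chair" (2 vs 1)

"cup cloth": 1 occurrence
"are chair": 2 occurrences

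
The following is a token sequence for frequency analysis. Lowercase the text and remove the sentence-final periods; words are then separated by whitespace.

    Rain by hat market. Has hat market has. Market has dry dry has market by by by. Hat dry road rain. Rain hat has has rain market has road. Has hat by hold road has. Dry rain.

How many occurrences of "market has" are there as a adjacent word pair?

Scanning the 36 overlapping bigram windows for "market has":
  position 4–5: market has
  position 7–8: market has
  position 9–10: market has
  position 27–28: market has

4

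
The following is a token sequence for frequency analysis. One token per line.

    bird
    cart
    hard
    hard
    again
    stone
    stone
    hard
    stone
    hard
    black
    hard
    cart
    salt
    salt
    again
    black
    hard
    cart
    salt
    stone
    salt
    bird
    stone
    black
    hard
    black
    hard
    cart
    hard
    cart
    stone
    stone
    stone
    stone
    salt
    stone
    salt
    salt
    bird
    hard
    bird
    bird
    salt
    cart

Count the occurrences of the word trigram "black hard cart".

3

Scanning the 43 overlapping trigram windows for "black hard cart":
  position 11–13: black hard cart
  position 17–19: black hard cart
  position 27–29: black hard cart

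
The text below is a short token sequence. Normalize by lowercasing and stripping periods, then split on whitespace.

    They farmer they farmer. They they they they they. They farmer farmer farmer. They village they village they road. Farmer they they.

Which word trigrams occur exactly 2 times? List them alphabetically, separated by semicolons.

Trigram counts meeting the condition (exactly 2 times):
  farmer they they: 2
  they farmer they: 2
  they village they: 2

farmer they they; they farmer they; they village they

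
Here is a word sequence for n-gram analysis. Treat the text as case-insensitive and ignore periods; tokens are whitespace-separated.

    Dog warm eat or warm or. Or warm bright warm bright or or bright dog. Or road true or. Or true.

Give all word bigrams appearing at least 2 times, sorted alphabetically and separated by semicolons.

or or; or warm; warm bright

Bigram counts meeting the condition (at least 2 times):
  or or: 3
  or warm: 2
  warm bright: 2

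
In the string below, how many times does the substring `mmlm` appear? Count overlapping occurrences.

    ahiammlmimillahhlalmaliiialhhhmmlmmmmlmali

Sliding a length-4 window over the 42 characters (39 positions):
  position 5–8: mmlm
  position 31–34: mmlm
  position 36–39: mmlm

3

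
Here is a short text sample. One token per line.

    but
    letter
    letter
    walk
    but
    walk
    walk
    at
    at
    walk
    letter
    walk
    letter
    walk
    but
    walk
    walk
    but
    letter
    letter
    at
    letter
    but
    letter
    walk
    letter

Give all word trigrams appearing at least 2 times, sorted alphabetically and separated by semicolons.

but letter letter; but walk walk; letter walk but; letter walk letter; walk but walk; walk letter walk

Trigram counts meeting the condition (at least 2 times):
  but letter letter: 2
  but walk walk: 2
  letter walk but: 2
  letter walk letter: 2
  walk but walk: 2
  walk letter walk: 2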